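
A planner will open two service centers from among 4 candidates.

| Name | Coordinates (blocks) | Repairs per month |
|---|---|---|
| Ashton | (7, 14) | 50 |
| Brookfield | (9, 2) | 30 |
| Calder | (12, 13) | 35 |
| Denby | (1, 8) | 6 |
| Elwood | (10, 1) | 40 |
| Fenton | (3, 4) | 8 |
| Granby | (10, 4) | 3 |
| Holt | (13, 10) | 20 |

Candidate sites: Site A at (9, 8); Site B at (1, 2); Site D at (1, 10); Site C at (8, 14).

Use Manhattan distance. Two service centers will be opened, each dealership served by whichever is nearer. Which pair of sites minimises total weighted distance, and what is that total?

{Site A, Site C}, total 988

Evaluate every pair (each demand assigned to the nearer of the two):
  {Site A, Site C}: total = 988
  {Site B, Site C}: total = 1146
  {Site A, Site B}: total = 1383
  {Site A, Site D}: total = 1391
  {Site D, Site C}: total = 1507
  {Site B, Site D}: total = 1947
Best pair: {Site A, Site C} with total 988.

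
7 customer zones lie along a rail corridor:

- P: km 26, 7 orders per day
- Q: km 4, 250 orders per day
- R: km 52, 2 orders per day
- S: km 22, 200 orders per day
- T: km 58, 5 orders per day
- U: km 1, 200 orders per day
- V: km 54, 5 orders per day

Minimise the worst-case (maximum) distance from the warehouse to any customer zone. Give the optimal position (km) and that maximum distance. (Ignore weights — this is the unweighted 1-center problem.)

The 1-center on a line is the midpoint of the two extreme points: leftmost at 1, rightmost at 58.
Optimal location = (1 + 58)/2 = 29.5; maximum distance = (58 − 1)/2 = 28.5.

location 29.5, max distance 28.5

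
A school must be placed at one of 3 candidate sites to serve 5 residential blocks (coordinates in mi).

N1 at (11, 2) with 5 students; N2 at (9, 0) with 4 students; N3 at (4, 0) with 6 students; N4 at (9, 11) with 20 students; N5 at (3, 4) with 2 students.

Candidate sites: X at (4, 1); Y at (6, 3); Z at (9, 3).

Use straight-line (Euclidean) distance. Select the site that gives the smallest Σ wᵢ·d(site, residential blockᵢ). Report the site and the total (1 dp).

Total weighted distance at each candidate:
  X (4, 1): total = 291.7
  Y (6, 3): total = 241.3
  Z (9, 3): total = 230.3
Minimum is at Z with total 230.3 mi.

Z, total 230.3 mi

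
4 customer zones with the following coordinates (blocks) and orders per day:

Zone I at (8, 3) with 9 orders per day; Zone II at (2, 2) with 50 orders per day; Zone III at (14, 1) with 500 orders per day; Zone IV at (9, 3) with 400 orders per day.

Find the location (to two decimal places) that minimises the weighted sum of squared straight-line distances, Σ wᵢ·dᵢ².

The minimiser of Σwᵢ‖p−pᵢ‖² is the weighted centroid p* = (Σwᵢpᵢ)/(Σwᵢ).
Σwᵢ = 959.
Σwᵢxᵢ = 9·8 + 50·2 + 500·14 + 400·9 = 10772.
Σwᵢyᵢ = 9·3 + 50·2 + 500·1 + 400·3 = 1827.
x* = 10772/959 = 11.23, y* = 1827/959 = 1.91.

(11.23, 1.91)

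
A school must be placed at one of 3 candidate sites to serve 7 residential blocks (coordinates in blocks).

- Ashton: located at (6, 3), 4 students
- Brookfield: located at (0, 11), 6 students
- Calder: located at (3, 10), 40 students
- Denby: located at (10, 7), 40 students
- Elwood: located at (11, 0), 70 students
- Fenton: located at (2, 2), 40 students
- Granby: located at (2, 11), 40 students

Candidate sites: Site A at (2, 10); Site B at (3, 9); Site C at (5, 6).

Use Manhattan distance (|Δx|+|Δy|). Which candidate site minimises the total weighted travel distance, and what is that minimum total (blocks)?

Site C, total 1996 blocks

Total weighted distance at each candidate:
  Site A (2, 10): total = 2232
  Site B (3, 9): total = 2096
  Site C (5, 6): total = 1996
Minimum is at Site C with total 1996 blocks.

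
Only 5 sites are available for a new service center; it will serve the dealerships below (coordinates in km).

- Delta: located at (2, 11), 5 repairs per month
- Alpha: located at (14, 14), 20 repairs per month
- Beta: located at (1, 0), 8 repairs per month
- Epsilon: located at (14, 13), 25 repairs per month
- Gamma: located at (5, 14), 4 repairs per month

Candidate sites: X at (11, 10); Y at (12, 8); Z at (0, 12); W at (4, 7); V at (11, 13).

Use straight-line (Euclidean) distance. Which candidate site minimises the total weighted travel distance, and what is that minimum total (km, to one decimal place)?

V, total 339.9 km

Total weighted distance at each candidate:
  X (11, 10): total = 393.3
  Y (12, 8): total = 459.0
  Z (0, 12): total = 762.8
  W (4, 7): total = 647.2
  V (11, 13): total = 339.9
Minimum is at V with total 339.9 km.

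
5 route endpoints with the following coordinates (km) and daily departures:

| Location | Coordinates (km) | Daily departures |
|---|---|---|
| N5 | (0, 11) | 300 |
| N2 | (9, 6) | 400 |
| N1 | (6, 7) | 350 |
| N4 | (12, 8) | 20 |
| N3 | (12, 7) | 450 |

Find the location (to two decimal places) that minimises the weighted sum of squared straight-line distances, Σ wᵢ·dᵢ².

The minimiser of Σwᵢ‖p−pᵢ‖² is the weighted centroid p* = (Σwᵢpᵢ)/(Σwᵢ).
Σwᵢ = 1520.
Σwᵢxᵢ = 300·0 + 400·9 + 350·6 + 20·12 + 450·12 = 11340.
Σwᵢyᵢ = 300·11 + 400·6 + 350·7 + 20·8 + 450·7 = 11460.
x* = 11340/1520 = 7.46, y* = 11460/1520 = 7.54.

(7.46, 7.54)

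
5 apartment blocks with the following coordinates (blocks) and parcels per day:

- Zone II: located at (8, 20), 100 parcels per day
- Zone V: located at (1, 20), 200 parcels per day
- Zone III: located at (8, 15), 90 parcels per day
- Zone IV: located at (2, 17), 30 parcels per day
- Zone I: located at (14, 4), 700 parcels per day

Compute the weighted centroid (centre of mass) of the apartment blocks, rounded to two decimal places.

(10.34, 9.52)

The minimiser of Σwᵢ‖p−pᵢ‖² is the weighted centroid p* = (Σwᵢpᵢ)/(Σwᵢ).
Σwᵢ = 1120.
Σwᵢxᵢ = 100·8 + 200·1 + 90·8 + 30·2 + 700·14 = 11580.
Σwᵢyᵢ = 100·20 + 200·20 + 90·15 + 30·17 + 700·4 = 10660.
x* = 11580/1120 = 10.34, y* = 10660/1120 = 9.52.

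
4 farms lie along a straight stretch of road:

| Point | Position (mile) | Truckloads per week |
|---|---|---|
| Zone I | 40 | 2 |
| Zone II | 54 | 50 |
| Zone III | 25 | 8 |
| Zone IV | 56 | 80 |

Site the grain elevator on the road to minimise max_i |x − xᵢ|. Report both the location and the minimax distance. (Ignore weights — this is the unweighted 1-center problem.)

location 40.5, max distance 15.5

The 1-center on a line is the midpoint of the two extreme points: leftmost at 25, rightmost at 56.
Optimal location = (25 + 56)/2 = 40.5; maximum distance = (56 − 25)/2 = 15.5.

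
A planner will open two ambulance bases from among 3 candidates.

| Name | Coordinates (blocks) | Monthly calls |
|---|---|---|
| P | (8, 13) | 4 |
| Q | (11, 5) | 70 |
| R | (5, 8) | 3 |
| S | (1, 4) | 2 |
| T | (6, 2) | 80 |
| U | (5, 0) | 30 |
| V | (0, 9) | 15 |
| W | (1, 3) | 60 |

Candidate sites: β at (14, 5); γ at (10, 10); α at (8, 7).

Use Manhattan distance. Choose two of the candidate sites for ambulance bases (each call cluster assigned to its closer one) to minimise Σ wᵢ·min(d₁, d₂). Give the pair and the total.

{β, α}, total 1936

Evaluate every pair (each demand assigned to the nearer of the two):
  {β, α}: total = 1936
  {γ, α}: total = 2072
  {β, γ}: total = 2644
Best pair: {β, α} with total 1936.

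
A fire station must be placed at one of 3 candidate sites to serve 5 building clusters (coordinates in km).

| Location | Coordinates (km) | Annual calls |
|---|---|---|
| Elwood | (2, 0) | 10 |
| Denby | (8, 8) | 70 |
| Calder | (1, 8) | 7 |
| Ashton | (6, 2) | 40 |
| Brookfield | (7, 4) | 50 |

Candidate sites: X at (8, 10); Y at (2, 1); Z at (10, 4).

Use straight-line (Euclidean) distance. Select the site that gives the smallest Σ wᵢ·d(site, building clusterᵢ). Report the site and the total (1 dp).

Z, total 800.3 km

Total weighted distance at each candidate:
  X (8, 10): total = 941.6
  Y (2, 1): total = 1161.3
  Z (10, 4): total = 800.3
Minimum is at Z with total 800.3 km.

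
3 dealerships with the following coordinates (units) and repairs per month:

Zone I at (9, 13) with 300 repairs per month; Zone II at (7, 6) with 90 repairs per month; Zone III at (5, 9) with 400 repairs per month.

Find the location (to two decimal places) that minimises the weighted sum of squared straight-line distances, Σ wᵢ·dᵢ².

(6.75, 10.18)

The minimiser of Σwᵢ‖p−pᵢ‖² is the weighted centroid p* = (Σwᵢpᵢ)/(Σwᵢ).
Σwᵢ = 790.
Σwᵢxᵢ = 300·9 + 90·7 + 400·5 = 5330.
Σwᵢyᵢ = 300·13 + 90·6 + 400·9 = 8040.
x* = 5330/790 = 6.75, y* = 8040/790 = 10.18.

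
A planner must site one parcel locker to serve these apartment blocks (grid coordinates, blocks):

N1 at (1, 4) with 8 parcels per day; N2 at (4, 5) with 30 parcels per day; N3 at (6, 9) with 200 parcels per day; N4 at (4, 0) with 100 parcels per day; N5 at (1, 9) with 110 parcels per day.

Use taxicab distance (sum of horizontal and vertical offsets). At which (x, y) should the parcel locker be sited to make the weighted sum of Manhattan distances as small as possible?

(4, 9)

Manhattan distance separates: Σwᵢ(|x−xᵢ|+|y−yᵢ|) = Σwᵢ|x−xᵢ| + Σwᵢ|y−yᵢ|, so x and y are optimised independently as 1-D weighted medians.
Total weight W = 448; half = 224.
x-coordinate, sorted with cumulative weight:
  x=1 (N1, w=8) cum 8
  x=1 (N5, w=110) cum 118
  x=4 (N2, w=30) cum 148
  x=4 (N4, w=100) cum 248  ← median
  x=6 (N3, w=200) cum 448
⇒ x* = 4
y-coordinate, sorted with cumulative weight:
  y=0 (N4, w=100) cum 100
  y=4 (N1, w=8) cum 108
  y=5 (N2, w=30) cum 138
  y=9 (N3, w=200) cum 338  ← median
  y=9 (N5, w=110) cum 448
⇒ y* = 9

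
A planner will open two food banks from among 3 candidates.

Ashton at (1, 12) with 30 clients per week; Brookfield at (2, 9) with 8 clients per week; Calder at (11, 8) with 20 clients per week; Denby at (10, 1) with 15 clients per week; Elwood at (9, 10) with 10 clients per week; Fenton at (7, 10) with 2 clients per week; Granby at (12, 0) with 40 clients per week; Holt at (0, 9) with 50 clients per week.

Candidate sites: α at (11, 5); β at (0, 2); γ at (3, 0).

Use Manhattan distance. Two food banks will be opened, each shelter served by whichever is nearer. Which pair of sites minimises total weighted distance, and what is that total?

{α, β}, total 1215

Evaluate every pair (each demand assigned to the nearer of the two):
  {α, β}: total = 1215
  {α, γ}: total = 1563
  {β, γ}: total = 1740
Best pair: {α, β} with total 1215.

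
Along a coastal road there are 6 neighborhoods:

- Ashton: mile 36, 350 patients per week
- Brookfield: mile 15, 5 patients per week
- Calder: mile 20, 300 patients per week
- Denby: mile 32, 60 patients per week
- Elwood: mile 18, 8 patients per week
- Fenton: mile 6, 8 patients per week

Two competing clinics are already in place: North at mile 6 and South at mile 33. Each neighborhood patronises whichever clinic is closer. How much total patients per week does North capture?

21

The indifferent point is the midpoint (6+33)/2 = 19.5; neighborhoods left of it (closer to North at 6) go to North, those right go to South.
  Fenton at 6 (w=8) → North
  Brookfield at 15 (w=5) → North
  Elwood at 18 (w=8) → North
  Calder at 20 (w=300) → South
  Denby at 32 (w=60) → South
  Ashton at 36 (w=350) → South
North captures 21; South captures 710.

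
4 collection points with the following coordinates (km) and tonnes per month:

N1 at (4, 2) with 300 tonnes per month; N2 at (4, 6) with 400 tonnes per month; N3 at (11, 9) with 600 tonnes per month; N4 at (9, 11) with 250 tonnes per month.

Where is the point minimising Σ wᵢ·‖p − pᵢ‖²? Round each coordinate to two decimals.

(7.52, 7.19)

The minimiser of Σwᵢ‖p−pᵢ‖² is the weighted centroid p* = (Σwᵢpᵢ)/(Σwᵢ).
Σwᵢ = 1550.
Σwᵢxᵢ = 300·4 + 400·4 + 600·11 + 250·9 = 11650.
Σwᵢyᵢ = 300·2 + 400·6 + 600·9 + 250·11 = 11150.
x* = 11650/1550 = 7.52, y* = 11150/1550 = 7.19.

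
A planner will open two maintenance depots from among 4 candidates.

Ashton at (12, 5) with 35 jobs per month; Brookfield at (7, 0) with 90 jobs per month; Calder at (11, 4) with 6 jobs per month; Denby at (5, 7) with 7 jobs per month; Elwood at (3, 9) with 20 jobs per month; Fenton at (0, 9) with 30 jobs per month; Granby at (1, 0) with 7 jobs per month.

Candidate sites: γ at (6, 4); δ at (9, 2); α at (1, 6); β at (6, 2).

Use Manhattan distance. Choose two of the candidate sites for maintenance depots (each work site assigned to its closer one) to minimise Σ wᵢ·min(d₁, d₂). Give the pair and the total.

{δ, α}, total 891

Evaluate every pair (each demand assigned to the nearer of the two):
  {δ, α}: total = 891
  {α, β}: total = 924
  {γ, α}: total = 1015
  {γ, β}: total = 1112
  {γ, δ}: total = 1175
  {δ, β}: total = 1185
Best pair: {δ, α} with total 891.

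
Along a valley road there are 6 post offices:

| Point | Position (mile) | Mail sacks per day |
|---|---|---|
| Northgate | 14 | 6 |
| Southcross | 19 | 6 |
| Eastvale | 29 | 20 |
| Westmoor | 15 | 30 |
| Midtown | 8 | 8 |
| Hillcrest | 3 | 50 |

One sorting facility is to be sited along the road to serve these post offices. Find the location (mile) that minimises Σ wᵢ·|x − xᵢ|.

x = 14

For a sum of weighted absolute distances on a line, the optimum is the weighted median (not the mean). Total weight W = 120; half-weight = 60.
Sort by position and accumulate weight:
  mile 3 (Hillcrest, w=50) → cum 50
  mile 8 (Midtown, w=8) → cum 58
  mile 14 (Northgate, w=6) → cum 64  ≥ 60 → median here
  mile 15 (Westmoor, w=30) → cum 94
  mile 19 (Southcross, w=6) → cum 100
  mile 29 (Eastvale, w=20) → cum 120
Optimal location: mile 14.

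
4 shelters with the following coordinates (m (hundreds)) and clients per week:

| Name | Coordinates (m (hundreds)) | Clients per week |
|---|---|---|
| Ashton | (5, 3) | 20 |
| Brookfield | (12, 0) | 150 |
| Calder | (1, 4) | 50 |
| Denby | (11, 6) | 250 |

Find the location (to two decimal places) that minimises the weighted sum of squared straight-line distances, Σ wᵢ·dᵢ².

(10.00, 3.74)

The minimiser of Σwᵢ‖p−pᵢ‖² is the weighted centroid p* = (Σwᵢpᵢ)/(Σwᵢ).
Σwᵢ = 470.
Σwᵢxᵢ = 20·5 + 150·12 + 50·1 + 250·11 = 4700.
Σwᵢyᵢ = 20·3 + 150·0 + 50·4 + 250·6 = 1760.
x* = 4700/470 = 10.00, y* = 1760/470 = 3.74.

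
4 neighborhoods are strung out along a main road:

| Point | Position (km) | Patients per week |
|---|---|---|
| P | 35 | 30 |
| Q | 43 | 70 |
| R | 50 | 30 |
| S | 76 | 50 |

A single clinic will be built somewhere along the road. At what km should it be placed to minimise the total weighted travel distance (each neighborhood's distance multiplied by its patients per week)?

x = 43

For a sum of weighted absolute distances on a line, the optimum is the weighted median (not the mean). Total weight W = 180; half-weight = 90.
Sort by position and accumulate weight:
  km 35 (P, w=30) → cum 30
  km 43 (Q, w=70) → cum 100  ≥ 90 → median here
  km 50 (R, w=30) → cum 130
  km 76 (S, w=50) → cum 180
Optimal location: km 43.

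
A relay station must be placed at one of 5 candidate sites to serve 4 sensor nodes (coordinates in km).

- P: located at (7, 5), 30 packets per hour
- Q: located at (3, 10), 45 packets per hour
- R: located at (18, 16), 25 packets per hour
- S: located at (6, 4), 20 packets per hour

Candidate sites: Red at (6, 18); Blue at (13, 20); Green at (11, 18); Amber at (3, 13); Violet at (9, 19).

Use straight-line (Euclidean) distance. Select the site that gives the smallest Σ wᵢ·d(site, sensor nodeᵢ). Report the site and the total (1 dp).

Total weighted distance at each candidate:
  Red (6, 18): total = 1359.8
  Blue (13, 20): total = 1630.4
  Green (11, 18): total = 1396.5
  Amber (3, 13): total = 975.5
  Violet (9, 19): total = 1454.1
Minimum is at Amber with total 975.5 km.

Amber, total 975.5 km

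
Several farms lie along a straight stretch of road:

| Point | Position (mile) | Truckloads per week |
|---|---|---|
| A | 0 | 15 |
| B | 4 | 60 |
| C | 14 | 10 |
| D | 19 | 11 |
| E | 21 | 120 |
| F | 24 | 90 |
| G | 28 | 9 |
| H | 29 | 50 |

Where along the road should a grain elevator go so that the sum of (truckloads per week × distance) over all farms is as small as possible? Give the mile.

For a sum of weighted absolute distances on a line, the optimum is the weighted median (not the mean). Total weight W = 365; half-weight = 182.5.
Sort by position and accumulate weight:
  mile 0 (A, w=15) → cum 15
  mile 4 (B, w=60) → cum 75
  mile 14 (C, w=10) → cum 85
  mile 19 (D, w=11) → cum 96
  mile 21 (E, w=120) → cum 216  ≥ 182.5 → median here
  mile 24 (F, w=90) → cum 306
  mile 28 (G, w=9) → cum 315
  mile 29 (H, w=50) → cum 365
Optimal location: mile 21.

x = 21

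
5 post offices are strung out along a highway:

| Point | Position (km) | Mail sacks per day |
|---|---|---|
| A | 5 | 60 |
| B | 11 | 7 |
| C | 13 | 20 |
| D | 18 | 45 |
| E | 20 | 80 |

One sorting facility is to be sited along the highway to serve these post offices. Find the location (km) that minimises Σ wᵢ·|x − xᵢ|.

For a sum of weighted absolute distances on a line, the optimum is the weighted median (not the mean). Total weight W = 212; half-weight = 106.
Sort by position and accumulate weight:
  km 5 (A, w=60) → cum 60
  km 11 (B, w=7) → cum 67
  km 13 (C, w=20) → cum 87
  km 18 (D, w=45) → cum 132  ≥ 106 → median here
  km 20 (E, w=80) → cum 212
Optimal location: km 18.

x = 18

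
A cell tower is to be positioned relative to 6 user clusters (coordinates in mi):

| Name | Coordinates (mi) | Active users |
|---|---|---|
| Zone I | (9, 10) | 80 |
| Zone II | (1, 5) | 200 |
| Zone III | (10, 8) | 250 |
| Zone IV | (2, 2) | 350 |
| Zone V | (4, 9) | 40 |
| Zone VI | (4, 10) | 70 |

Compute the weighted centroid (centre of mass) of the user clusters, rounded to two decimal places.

The minimiser of Σwᵢ‖p−pᵢ‖² is the weighted centroid p* = (Σwᵢpᵢ)/(Σwᵢ).
Σwᵢ = 990.
Σwᵢxᵢ = 80·9 + 200·1 + 250·10 + 350·2 + 40·4 + 70·4 = 4560.
Σwᵢyᵢ = 80·10 + 200·5 + 250·8 + 350·2 + 40·9 + 70·10 = 5560.
x* = 4560/990 = 4.61, y* = 5560/990 = 5.62.

(4.61, 5.62)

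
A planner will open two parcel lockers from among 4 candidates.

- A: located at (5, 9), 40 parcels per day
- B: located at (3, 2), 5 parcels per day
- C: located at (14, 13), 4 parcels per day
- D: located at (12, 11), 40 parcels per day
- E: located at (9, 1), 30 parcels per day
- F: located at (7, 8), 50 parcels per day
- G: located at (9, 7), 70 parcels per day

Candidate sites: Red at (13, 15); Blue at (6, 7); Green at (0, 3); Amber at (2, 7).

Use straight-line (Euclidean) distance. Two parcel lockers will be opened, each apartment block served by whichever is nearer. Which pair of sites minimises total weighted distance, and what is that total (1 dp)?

Evaluate every pair (each demand assigned to the nearer of the two):
  {Red, Blue}: total = 774.4
  {Blue, Green}: total = 915.7
  {Blue, Amber}: total = 925.3
  {Red, Amber}: total = 1365.1
  {Green, Amber}: total = 1666.0
  {Red, Green}: total = 1834.9
Best pair: {Red, Blue} with total 774.4.

{Red, Blue}, total 774.4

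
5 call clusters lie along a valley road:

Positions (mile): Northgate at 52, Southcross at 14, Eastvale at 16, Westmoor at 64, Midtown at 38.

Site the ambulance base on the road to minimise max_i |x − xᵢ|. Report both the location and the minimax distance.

location 39, max distance 25

The 1-center on a line is the midpoint of the two extreme points: leftmost at 14, rightmost at 64.
Optimal location = (14 + 64)/2 = 39; maximum distance = (64 − 14)/2 = 25.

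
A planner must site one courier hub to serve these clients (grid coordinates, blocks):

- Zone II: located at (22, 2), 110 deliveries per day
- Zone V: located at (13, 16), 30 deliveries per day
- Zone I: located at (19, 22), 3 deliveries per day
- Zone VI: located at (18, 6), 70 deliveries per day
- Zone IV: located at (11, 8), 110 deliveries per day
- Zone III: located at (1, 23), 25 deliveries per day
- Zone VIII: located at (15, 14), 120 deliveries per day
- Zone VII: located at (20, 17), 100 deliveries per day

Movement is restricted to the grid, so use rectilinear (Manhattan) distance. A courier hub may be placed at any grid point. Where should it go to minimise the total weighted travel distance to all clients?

(15, 8)

Manhattan distance separates: Σwᵢ(|x−xᵢ|+|y−yᵢ|) = Σwᵢ|x−xᵢ| + Σwᵢ|y−yᵢ|, so x and y are optimised independently as 1-D weighted medians.
Total weight W = 568; half = 284.
x-coordinate, sorted with cumulative weight:
  x=1 (Zone III, w=25) cum 25
  x=11 (Zone IV, w=110) cum 135
  x=13 (Zone V, w=30) cum 165
  x=15 (Zone VIII, w=120) cum 285  ← median
  x=18 (Zone VI, w=70) cum 355
  x=19 (Zone I, w=3) cum 358
  x=20 (Zone VII, w=100) cum 458
  x=22 (Zone II, w=110) cum 568
⇒ x* = 15
y-coordinate, sorted with cumulative weight:
  y=2 (Zone II, w=110) cum 110
  y=6 (Zone VI, w=70) cum 180
  y=8 (Zone IV, w=110) cum 290  ← median
  y=14 (Zone VIII, w=120) cum 410
  y=16 (Zone V, w=30) cum 440
  y=17 (Zone VII, w=100) cum 540
  y=22 (Zone I, w=3) cum 543
  y=23 (Zone III, w=25) cum 568
⇒ y* = 8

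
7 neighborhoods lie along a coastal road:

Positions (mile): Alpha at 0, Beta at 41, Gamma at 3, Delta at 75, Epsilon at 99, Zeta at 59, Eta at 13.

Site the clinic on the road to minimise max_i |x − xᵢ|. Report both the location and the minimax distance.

location 49.5, max distance 49.5

The 1-center on a line is the midpoint of the two extreme points: leftmost at 0, rightmost at 99.
Optimal location = (0 + 99)/2 = 49.5; maximum distance = (99 − 0)/2 = 49.5.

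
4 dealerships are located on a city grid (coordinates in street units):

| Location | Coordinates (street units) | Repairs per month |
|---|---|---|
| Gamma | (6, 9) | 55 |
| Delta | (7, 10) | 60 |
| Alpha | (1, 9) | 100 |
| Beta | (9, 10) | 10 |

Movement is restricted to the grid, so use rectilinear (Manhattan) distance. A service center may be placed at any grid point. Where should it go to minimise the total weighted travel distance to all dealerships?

(6, 9)

Manhattan distance separates: Σwᵢ(|x−xᵢ|+|y−yᵢ|) = Σwᵢ|x−xᵢ| + Σwᵢ|y−yᵢ|, so x and y are optimised independently as 1-D weighted medians.
Total weight W = 225; half = 112.5.
x-coordinate, sorted with cumulative weight:
  x=1 (Alpha, w=100) cum 100
  x=6 (Gamma, w=55) cum 155  ← median
  x=7 (Delta, w=60) cum 215
  x=9 (Beta, w=10) cum 225
⇒ x* = 6
y-coordinate, sorted with cumulative weight:
  y=9 (Gamma, w=55) cum 55
  y=9 (Alpha, w=100) cum 155  ← median
  y=10 (Delta, w=60) cum 215
  y=10 (Beta, w=10) cum 225
⇒ y* = 9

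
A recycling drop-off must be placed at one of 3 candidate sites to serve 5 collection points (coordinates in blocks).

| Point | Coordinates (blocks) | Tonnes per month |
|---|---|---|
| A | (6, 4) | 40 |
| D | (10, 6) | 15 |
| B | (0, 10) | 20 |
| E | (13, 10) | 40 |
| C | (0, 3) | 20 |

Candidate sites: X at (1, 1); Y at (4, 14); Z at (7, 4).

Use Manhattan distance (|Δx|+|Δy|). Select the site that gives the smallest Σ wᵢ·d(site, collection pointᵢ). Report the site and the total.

Total weighted distance at each candidate:
  X (1, 1): total = 1630
  Y (4, 14): total = 1670
  Z (7, 4): total = 1015
Minimum is at Z with total 1015 blocks.

Z, total 1015 blocks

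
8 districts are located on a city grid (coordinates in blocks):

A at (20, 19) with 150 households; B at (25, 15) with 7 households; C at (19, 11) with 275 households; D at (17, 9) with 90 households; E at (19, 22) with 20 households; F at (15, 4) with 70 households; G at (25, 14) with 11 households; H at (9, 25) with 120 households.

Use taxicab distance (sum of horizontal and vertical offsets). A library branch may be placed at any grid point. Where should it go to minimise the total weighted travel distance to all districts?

(19, 11)

Manhattan distance separates: Σwᵢ(|x−xᵢ|+|y−yᵢ|) = Σwᵢ|x−xᵢ| + Σwᵢ|y−yᵢ|, so x and y are optimised independently as 1-D weighted medians.
Total weight W = 743; half = 371.5.
x-coordinate, sorted with cumulative weight:
  x=9 (H, w=120) cum 120
  x=15 (F, w=70) cum 190
  x=17 (D, w=90) cum 280
  x=19 (C, w=275) cum 555  ← median
  x=19 (E, w=20) cum 575
  x=20 (A, w=150) cum 725
  x=25 (B, w=7) cum 732
  x=25 (G, w=11) cum 743
⇒ x* = 19
y-coordinate, sorted with cumulative weight:
  y=4 (F, w=70) cum 70
  y=9 (D, w=90) cum 160
  y=11 (C, w=275) cum 435  ← median
  y=14 (G, w=11) cum 446
  y=15 (B, w=7) cum 453
  y=19 (A, w=150) cum 603
  y=22 (E, w=20) cum 623
  y=25 (H, w=120) cum 743
⇒ y* = 11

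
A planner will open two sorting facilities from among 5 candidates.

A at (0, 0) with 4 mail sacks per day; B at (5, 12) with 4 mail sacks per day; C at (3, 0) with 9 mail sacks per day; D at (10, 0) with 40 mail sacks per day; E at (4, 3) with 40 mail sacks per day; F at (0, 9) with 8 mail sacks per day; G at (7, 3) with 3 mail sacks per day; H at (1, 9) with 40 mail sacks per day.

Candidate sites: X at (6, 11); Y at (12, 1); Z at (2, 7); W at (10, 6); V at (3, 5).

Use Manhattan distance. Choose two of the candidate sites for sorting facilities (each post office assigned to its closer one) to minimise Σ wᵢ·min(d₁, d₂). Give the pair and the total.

Evaluate every pair (each demand assigned to the nearer of the two):
  {Y, V}: total = 667
  {Y, Z}: total = 673
  {W, V}: total = 787
  {Z, W}: total = 790
  {Z, V}: total = 879
  {X, V}: total = 999
  {X, Y}: total = 1035
  {X, Z}: total = 1135
  {X, W}: total = 1151
  {Y, W}: total = 1268
Best pair: {Y, V} with total 667.

{Y, V}, total 667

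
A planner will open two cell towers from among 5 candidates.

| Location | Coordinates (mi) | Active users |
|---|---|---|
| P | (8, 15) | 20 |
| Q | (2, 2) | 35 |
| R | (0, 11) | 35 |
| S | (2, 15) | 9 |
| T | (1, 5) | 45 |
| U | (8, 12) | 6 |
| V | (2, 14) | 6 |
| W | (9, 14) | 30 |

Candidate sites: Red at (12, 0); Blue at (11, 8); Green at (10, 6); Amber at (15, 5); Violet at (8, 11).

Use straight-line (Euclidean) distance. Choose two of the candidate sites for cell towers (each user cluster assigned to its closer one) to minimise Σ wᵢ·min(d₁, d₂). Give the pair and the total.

{Green, Violet}, total 1286.6

Evaluate every pair (each demand assigned to the nearer of the two):
  {Green, Violet}: total = 1286.6
  {Red, Violet}: total = 1337.8
  {Blue, Violet}: total = 1359.5
  {Amber, Violet}: total = 1359.5
  {Blue, Green}: total = 1651.4
  {Red, Green}: total = 1752.3
  {Green, Amber}: total = 1752.3
  {Red, Blue}: total = 1765.4
  {Blue, Amber}: total = 1787.0
  {Red, Amber}: total = 2336.6
Best pair: {Green, Violet} with total 1286.6.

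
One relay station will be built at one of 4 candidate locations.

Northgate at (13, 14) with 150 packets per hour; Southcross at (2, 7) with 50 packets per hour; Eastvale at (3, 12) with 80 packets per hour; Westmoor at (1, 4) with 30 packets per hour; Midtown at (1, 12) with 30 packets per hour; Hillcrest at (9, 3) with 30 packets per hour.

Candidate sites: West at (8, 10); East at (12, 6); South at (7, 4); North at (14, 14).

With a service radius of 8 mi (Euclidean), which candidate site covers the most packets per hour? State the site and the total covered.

West, covering 340

Coverage radius r = 8 mi; a point is covered iff (Δx)²+(Δy)² ≤ 8² = 64.
  West (8, 10): covers {Northgate, Southcross, Eastvale, Midtown, Hillcrest} → 340
  East (12, 6): covers {Hillcrest} → 30
  South (7, 4): covers {Southcross, Westmoor, Hillcrest} → 110
  North (14, 14): covers {Northgate} → 150
Maximum coverage at West: 340 packets per hour.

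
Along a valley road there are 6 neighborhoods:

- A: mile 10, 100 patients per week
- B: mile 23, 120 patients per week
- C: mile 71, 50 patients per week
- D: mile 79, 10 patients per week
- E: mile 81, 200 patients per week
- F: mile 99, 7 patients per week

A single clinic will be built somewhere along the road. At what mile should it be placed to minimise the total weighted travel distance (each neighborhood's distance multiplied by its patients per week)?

For a sum of weighted absolute distances on a line, the optimum is the weighted median (not the mean). Total weight W = 487; half-weight = 243.5.
Sort by position and accumulate weight:
  mile 10 (A, w=100) → cum 100
  mile 23 (B, w=120) → cum 220
  mile 71 (C, w=50) → cum 270  ≥ 243.5 → median here
  mile 79 (D, w=10) → cum 280
  mile 81 (E, w=200) → cum 480
  mile 99 (F, w=7) → cum 487
Optimal location: mile 71.

x = 71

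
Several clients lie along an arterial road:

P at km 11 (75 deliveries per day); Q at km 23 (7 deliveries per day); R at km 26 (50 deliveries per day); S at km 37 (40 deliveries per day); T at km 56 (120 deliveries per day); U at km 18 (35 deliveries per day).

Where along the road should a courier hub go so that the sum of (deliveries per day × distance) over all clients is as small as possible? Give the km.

For a sum of weighted absolute distances on a line, the optimum is the weighted median (not the mean). Total weight W = 327; half-weight = 163.5.
Sort by position and accumulate weight:
  km 11 (P, w=75) → cum 75
  km 18 (U, w=35) → cum 110
  km 23 (Q, w=7) → cum 117
  km 26 (R, w=50) → cum 167  ≥ 163.5 → median here
  km 37 (S, w=40) → cum 207
  km 56 (T, w=120) → cum 327
Optimal location: km 26.

x = 26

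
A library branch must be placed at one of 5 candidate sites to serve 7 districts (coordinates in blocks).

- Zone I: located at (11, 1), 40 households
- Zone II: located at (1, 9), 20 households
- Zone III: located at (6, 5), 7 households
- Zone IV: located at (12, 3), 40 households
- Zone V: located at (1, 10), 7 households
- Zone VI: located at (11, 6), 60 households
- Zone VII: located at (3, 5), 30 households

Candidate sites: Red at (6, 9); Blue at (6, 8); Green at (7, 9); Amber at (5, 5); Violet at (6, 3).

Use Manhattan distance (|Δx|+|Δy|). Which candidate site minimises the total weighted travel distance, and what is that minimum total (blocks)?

Total weighted distance at each candidate:
  Red (6, 9): total = 1860
  Blue (6, 8): total = 1710
  Green (7, 9): total = 1784
  Amber (5, 5): total = 1470
  Violet (6, 3): total = 1468
Minimum is at Violet with total 1468 blocks.

Violet, total 1468 blocks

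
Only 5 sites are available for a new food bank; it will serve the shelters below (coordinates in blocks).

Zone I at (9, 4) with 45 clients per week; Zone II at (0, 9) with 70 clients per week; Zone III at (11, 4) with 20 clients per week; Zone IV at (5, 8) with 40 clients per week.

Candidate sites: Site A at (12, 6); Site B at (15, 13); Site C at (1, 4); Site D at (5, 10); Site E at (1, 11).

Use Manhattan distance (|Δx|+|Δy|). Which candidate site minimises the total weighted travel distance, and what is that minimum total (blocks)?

Site D, total 1190 blocks

Total weighted distance at each candidate:
  Site A (12, 6): total = 1695
  Site B (15, 13): total = 2865
  Site C (1, 4): total = 1300
  Site D (5, 10): total = 1190
  Site E (1, 11): total = 1505
Minimum is at Site D with total 1190 blocks.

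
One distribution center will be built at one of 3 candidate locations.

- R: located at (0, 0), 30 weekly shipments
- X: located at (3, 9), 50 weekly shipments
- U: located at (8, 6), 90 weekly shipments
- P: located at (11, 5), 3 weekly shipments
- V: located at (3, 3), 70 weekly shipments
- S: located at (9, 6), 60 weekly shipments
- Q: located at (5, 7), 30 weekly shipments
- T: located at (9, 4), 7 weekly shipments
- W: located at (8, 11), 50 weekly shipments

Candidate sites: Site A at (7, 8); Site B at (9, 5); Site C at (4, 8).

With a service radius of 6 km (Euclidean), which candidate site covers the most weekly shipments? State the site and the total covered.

Coverage radius r = 6 km; a point is covered iff (Δx)²+(Δy)² ≤ 6² = 36.
  Site A (7, 8): covers {X, U, P, S, Q, T, W} → 290
  Site B (9, 5): covers {U, P, S, Q, T} → 190
  Site C (4, 8): covers {X, U, V, S, Q, W} → 350
Maximum coverage at Site C: 350 weekly shipments.

Site C, covering 350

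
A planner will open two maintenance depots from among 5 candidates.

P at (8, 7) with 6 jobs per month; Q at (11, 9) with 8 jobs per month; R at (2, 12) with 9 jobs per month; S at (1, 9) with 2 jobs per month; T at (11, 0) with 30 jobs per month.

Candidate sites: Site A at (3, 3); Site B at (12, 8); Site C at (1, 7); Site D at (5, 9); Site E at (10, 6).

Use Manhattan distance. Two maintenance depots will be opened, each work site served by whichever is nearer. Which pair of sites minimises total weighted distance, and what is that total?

Evaluate every pair (each demand assigned to the nearer of the two):
  {Site C, Site E}: total = 318
  {Site D, Site E}: total = 322
  {Site A, Site E}: total = 366
  {Site B, Site C}: total = 374
  {Site B, Site D}: total = 378
  {Site B, Site E}: total = 394
  {Site A, Site B}: total = 422
  {Site A, Site D}: total = 470
  {Site A, Site C}: total = 526
  {Site C, Site D}: total = 586
Best pair: {Site C, Site E} with total 318.

{Site C, Site E}, total 318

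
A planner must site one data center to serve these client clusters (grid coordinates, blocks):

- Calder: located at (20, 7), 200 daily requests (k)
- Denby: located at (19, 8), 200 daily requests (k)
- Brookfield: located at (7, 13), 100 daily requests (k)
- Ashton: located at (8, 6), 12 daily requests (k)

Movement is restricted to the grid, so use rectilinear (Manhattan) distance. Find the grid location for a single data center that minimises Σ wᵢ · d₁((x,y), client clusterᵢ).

(19, 8)

Manhattan distance separates: Σwᵢ(|x−xᵢ|+|y−yᵢ|) = Σwᵢ|x−xᵢ| + Σwᵢ|y−yᵢ|, so x and y are optimised independently as 1-D weighted medians.
Total weight W = 512; half = 256.
x-coordinate, sorted with cumulative weight:
  x=7 (Brookfield, w=100) cum 100
  x=8 (Ashton, w=12) cum 112
  x=19 (Denby, w=200) cum 312  ← median
  x=20 (Calder, w=200) cum 512
⇒ x* = 19
y-coordinate, sorted with cumulative weight:
  y=6 (Ashton, w=12) cum 12
  y=7 (Calder, w=200) cum 212
  y=8 (Denby, w=200) cum 412  ← median
  y=13 (Brookfield, w=100) cum 512
⇒ y* = 8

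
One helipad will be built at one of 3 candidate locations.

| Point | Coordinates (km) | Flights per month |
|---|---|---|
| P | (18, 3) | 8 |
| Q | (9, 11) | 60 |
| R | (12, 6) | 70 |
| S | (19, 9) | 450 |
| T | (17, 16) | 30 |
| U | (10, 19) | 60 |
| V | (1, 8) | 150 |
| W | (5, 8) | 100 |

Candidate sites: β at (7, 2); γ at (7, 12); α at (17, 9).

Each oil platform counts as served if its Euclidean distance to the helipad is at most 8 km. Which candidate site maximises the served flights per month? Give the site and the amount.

Coverage radius r = 8 km; a point is covered iff (Δx)²+(Δy)² ≤ 8² = 64.
  β (7, 2): covers {R, W} → 170
  γ (7, 12): covers {Q, R, U, V, W} → 440
  α (17, 9): covers {P, R, S, T} → 558
Maximum coverage at α: 558 flights per month.

α, covering 558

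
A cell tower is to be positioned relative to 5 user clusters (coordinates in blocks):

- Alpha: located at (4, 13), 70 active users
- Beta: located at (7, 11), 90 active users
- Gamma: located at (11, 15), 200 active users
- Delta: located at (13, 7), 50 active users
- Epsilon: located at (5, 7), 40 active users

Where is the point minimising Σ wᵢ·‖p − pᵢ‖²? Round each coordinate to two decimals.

The minimiser of Σwᵢ‖p−pᵢ‖² is the weighted centroid p* = (Σwᵢpᵢ)/(Σwᵢ).
Σwᵢ = 450.
Σwᵢxᵢ = 70·4 + 90·7 + 200·11 + 50·13 + 40·5 = 3960.
Σwᵢyᵢ = 70·13 + 90·11 + 200·15 + 50·7 + 40·7 = 5530.
x* = 3960/450 = 8.80, y* = 5530/450 = 12.29.

(8.80, 12.29)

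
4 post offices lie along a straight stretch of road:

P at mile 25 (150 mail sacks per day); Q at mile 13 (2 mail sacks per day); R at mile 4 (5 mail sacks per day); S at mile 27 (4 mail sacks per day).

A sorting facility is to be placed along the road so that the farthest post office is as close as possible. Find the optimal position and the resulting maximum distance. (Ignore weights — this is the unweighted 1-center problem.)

The 1-center on a line is the midpoint of the two extreme points: leftmost at 4, rightmost at 27.
Optimal location = (4 + 27)/2 = 15.5; maximum distance = (27 − 4)/2 = 11.5.

location 15.5, max distance 11.5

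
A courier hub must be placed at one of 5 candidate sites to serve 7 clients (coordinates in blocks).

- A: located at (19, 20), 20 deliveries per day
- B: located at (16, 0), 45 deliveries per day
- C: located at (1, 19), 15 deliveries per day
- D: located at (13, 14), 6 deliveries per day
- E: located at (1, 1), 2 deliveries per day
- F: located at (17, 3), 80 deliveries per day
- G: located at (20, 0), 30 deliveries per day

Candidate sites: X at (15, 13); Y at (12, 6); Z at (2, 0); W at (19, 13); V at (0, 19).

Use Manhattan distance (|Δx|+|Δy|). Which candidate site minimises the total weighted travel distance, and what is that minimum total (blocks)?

Y, total 2376 blocks

Total weighted distance at each candidate:
  X (15, 13): total = 2720
  Y (12, 6): total = 2376
  Z (2, 0): total = 3804
  W (19, 13): total = 2702
  V (0, 19): total = 5946
Minimum is at Y with total 2376 blocks.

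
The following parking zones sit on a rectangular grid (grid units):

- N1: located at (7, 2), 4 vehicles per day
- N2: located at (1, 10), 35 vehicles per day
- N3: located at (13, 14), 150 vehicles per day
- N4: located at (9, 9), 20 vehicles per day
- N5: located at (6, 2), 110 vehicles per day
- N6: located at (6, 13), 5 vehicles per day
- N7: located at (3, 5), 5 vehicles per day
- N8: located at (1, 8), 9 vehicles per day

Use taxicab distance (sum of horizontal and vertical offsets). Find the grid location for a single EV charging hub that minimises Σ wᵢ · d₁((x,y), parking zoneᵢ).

(9, 10)

Manhattan distance separates: Σwᵢ(|x−xᵢ|+|y−yᵢ|) = Σwᵢ|x−xᵢ| + Σwᵢ|y−yᵢ|, so x and y are optimised independently as 1-D weighted medians.
Total weight W = 338; half = 169.
x-coordinate, sorted with cumulative weight:
  x=1 (N2, w=35) cum 35
  x=1 (N8, w=9) cum 44
  x=3 (N7, w=5) cum 49
  x=6 (N5, w=110) cum 159
  x=6 (N6, w=5) cum 164
  x=7 (N1, w=4) cum 168
  x=9 (N4, w=20) cum 188  ← median
  x=13 (N3, w=150) cum 338
⇒ x* = 9
y-coordinate, sorted with cumulative weight:
  y=2 (N1, w=4) cum 4
  y=2 (N5, w=110) cum 114
  y=5 (N7, w=5) cum 119
  y=8 (N8, w=9) cum 128
  y=9 (N4, w=20) cum 148
  y=10 (N2, w=35) cum 183  ← median
  y=13 (N6, w=5) cum 188
  y=14 (N3, w=150) cum 338
⇒ y* = 10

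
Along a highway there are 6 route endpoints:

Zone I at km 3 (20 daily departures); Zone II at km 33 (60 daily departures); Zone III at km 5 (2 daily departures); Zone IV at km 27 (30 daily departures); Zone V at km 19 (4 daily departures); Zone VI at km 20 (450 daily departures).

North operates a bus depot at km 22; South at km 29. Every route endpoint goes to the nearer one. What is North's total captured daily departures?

The indifferent point is the midpoint (22+29)/2 = 25.5; route endpoints left of it (closer to North at 22) go to North, those right go to South.
  Zone I at 3 (w=20) → North
  Zone III at 5 (w=2) → North
  Zone V at 19 (w=4) → North
  Zone VI at 20 (w=450) → North
  Zone IV at 27 (w=30) → South
  Zone II at 33 (w=60) → South
North captures 476; South captures 90.

476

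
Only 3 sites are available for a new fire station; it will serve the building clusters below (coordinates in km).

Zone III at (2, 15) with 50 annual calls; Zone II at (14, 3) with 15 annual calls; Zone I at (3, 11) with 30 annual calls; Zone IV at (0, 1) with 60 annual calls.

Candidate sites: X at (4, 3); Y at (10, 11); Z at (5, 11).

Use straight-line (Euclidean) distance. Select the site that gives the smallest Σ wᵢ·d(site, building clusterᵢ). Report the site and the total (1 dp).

Z, total 1161.4 km

Total weighted distance at each candidate:
  X (4, 3): total = 1268.5
  Y (10, 11): total = 1639.9
  Z (5, 11): total = 1161.4
Minimum is at Z with total 1161.4 km.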